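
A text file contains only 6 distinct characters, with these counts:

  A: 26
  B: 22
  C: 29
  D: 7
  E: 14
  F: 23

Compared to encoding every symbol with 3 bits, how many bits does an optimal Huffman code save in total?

Fixed-length: 3 bits × 121 symbols = 363 bits.
Huffman merges:
combine D(7), E(14) → 21
combine 21, B(22) → 43
combine F(23), A(26) → 49
combine C(29), 43 → 72
combine 49, 72 → 121
Huffman total = 21 + 43 + 49 + 72 + 121 = 306 bits.
Saving = 363 − 306 = 57 bits.

57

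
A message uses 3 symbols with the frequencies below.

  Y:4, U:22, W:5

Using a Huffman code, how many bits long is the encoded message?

40

Merge the two smallest weights repeatedly:
combine Y(4), W(5) → 9
combine 9, U(22) → 31
Total encoded bits = sum of merged weights = 9 + 31 = 40.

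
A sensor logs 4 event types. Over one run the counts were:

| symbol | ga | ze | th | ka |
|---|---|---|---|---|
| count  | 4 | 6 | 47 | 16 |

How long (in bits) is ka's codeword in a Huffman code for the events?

Repeatedly merge the two smallest:
ga(4) + ze(6) → 10
10 + ka(16) → 26
26 + th(47) → 73
ka's leaf is at depth 2, giving a 2-bit codeword.

2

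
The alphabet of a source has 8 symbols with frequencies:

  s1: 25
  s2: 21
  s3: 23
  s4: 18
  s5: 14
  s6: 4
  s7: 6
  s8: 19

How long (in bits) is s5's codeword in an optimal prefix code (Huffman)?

Repeatedly merge the two smallest:
combine s6(4), s7(6) → 10
combine 10, s5(14) → 24
combine s4(18), s8(19) → 37
combine s2(21), s3(23) → 44
combine 24, s1(25) → 49
combine 37, 44 → 81
combine 49, 81 → 130
s5 sits 3 levels below the root, so its codeword is 3 bits.

3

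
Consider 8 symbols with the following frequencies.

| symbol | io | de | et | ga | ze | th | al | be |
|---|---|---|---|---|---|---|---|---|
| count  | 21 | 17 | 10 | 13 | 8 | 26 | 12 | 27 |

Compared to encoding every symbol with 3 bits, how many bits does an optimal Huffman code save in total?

10

Fixed-length: 3 bits × 134 symbols = 402 bits.
Huffman merges:
ze(8) + et(10) → 18
al(12) + ga(13) → 25
de(17) + 18 → 35
io(21) + 25 → 46
th(26) + be(27) → 53
35 + 46 → 81
53 + 81 → 134
Huffman total = 18 + 25 + 35 + 46 + 53 + 81 + 134 = 392 bits.
Saving = 402 − 392 = 10 bits.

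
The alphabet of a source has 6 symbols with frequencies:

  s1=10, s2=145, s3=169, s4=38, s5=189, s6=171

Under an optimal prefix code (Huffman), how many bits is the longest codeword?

Merge the two lowest-weight nodes at each step:
s1(10) + s4(38) → 48
48 + s2(145) → 193
s3(169) + s6(171) → 340
s5(189) + 193 → 382
340 + 382 → 722
Maximum depth reached is 4.

4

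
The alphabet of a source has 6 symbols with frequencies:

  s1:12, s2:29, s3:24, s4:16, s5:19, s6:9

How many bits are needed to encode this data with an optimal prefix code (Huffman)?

Greedily combine the two least-frequent nodes:
combine s6(9), s1(12) → 21
combine s4(16), s5(19) → 35
combine 21, s3(24) → 45
combine s2(29), 35 → 64
combine 45, 64 → 109
Each symbol's bit-cost is frequency × depth; summing gives 274 bits (equivalently 21 + 35 + 45 + 64 + 109).

274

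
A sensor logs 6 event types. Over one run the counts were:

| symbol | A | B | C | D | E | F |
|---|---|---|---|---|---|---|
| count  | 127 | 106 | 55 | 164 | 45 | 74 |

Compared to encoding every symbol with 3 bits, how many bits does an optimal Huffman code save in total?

297

Fixed-length: 3 bits × 571 symbols = 1713 bits.
Huffman merges:
E(45) + C(55) → 100
F(74) + 100 → 174
B(106) + A(127) → 233
D(164) + 174 → 338
233 + 338 → 571
Huffman total = 100 + 174 + 233 + 338 + 571 = 1416 bits.
Saving = 1713 − 1416 = 297 bits.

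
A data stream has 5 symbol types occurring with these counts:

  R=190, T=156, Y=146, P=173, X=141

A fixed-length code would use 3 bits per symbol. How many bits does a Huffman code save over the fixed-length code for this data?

519

Fixed-length: 3 bits × 806 symbols = 2418 bits.
Huffman merges:
merge X(141) and Y(146): 287
merge T(156) and P(173): 329
merge R(190) and 287: 477
merge 329 and 477: 806
Huffman total = 287 + 329 + 477 + 806 = 1899 bits.
Saving = 2418 − 1899 = 519 bits.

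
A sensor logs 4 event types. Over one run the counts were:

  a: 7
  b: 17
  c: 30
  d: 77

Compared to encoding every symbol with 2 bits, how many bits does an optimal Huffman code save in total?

53

Fixed-length: 2 bits × 131 symbols = 262 bits.
Huffman merges:
combine a(7), b(17) → 24
combine 24, c(30) → 54
combine 54, d(77) → 131
Huffman total = 24 + 54 + 131 = 209 bits.
Saving = 262 − 209 = 53 bits.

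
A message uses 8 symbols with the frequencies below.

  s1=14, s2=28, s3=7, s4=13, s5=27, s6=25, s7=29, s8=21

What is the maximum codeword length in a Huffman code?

Merge the two lowest-weight nodes at each step:
combine s3(7), s4(13) → 20
combine s1(14), 20 → 34
combine s8(21), s6(25) → 46
combine s5(27), s2(28) → 55
combine s7(29), 34 → 63
combine 46, 55 → 101
combine 63, 101 → 164
The first pair merged (s3, s4) ends up deepest, at depth 4.

4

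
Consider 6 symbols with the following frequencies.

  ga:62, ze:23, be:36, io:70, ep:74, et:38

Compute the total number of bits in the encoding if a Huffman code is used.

762

Build the Huffman tree bottom-up:
ze(23) + be(36) → 59
et(38) + 59 → 97
ga(62) + io(70) → 132
ep(74) + 97 → 171
132 + 171 → 303
The encoded length is the sum of every internal node's weight: 59 + 97 + 132 + 171 + 303 = 762 bits.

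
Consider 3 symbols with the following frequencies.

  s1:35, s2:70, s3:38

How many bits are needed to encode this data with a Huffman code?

Merge the two smallest weights repeatedly:
combine s1(35), s3(38) → 73
combine s2(70), 73 → 143
Each symbol's bit-cost is frequency × depth; summing gives 216 bits (equivalently 73 + 143).

216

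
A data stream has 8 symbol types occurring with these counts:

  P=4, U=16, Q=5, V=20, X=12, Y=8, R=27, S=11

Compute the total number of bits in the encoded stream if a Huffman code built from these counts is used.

288

Greedily combine the two least-frequent nodes:
merge P(4) and Q(5): 9
merge Y(8) and 9: 17
merge S(11) and X(12): 23
merge U(16) and 17: 33
merge V(20) and 23: 43
merge R(27) and 33: 60
merge 43 and 60: 103
Total encoded bits = sum of merged weights = 9 + 17 + 23 + 33 + 43 + 60 + 103 = 288.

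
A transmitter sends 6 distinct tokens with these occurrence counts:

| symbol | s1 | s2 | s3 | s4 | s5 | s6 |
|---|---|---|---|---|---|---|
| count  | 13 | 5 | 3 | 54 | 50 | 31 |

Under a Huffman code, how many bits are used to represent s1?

4

Build the tree from the bottom:
s3(3) + s2(5) → 8
8 + s1(13) → 21
21 + s6(31) → 52
s5(50) + 52 → 102
s4(54) + 102 → 156
The subtree containing s1 is merged 4 times, so code length = 4.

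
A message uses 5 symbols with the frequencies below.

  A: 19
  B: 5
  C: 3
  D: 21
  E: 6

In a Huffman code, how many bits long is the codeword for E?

Repeatedly merge the two smallest:
combine C(3), B(5) → 8
combine E(6), 8 → 14
combine 14, A(19) → 33
combine D(21), 33 → 54
E sits 3 levels below the root, so its codeword is 3 bits.

3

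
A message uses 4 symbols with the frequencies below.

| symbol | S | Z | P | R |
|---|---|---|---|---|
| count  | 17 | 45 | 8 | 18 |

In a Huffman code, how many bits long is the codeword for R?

Repeatedly merge the two smallest:
combine P(8), S(17) → 25
combine R(18), 25 → 43
combine 43, Z(45) → 88
R's leaf is at depth 2, giving a 2-bit codeword.

2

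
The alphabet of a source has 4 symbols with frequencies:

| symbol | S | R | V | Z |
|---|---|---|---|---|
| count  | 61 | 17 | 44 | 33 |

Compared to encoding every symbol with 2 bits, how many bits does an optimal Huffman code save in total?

11

Fixed-length: 2 bits × 155 symbols = 310 bits.
Huffman merges:
combine R(17), Z(33) → 50
combine V(44), 50 → 94
combine S(61), 94 → 155
Huffman total = 50 + 94 + 155 = 299 bits.
Saving = 310 − 299 = 11 bits.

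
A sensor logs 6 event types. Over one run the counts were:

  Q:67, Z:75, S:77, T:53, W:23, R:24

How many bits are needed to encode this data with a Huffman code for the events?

785

Merge the two smallest weights repeatedly:
combine W(23), R(24) → 47
combine 47, T(53) → 100
combine Q(67), Z(75) → 142
combine S(77), 100 → 177
combine 142, 177 → 319
Total encoded bits = sum of merged weights = 47 + 100 + 142 + 177 + 319 = 785.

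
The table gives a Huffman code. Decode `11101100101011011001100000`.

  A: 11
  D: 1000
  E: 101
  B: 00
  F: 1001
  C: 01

AEFCCEFDB

Read left to right; each codeword is recognised as soon as it completes (prefix code):
  11→A | 101→E | 1001→F | 01→C | 01→C | 101→E | 1001→F | 1000→D | 00→B
Decoded message: AEFCCEFDB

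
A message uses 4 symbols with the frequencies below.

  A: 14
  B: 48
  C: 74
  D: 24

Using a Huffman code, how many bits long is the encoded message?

284

Greedily combine the two least-frequent nodes:
A(14) + D(24) → 38
38 + B(48) → 86
C(74) + 86 → 160
Total encoded bits = sum of merged weights = 38 + 86 + 160 = 284.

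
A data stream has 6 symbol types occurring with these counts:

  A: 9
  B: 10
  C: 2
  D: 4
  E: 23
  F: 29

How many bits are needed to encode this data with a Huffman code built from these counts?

Merge the two smallest weights repeatedly:
combine C(2), D(4) → 6
combine 6, A(9) → 15
combine B(10), 15 → 25
combine E(23), 25 → 48
combine F(29), 48 → 77
The encoded length is the sum of every internal node's weight: 6 + 15 + 25 + 48 + 77 = 171 bits.

171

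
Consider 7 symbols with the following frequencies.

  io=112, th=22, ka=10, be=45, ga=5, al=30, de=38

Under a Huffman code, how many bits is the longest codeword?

5

Merge the two lowest-weight nodes at each step:
merge ga(5) and ka(10): 15
merge 15 and th(22): 37
merge al(30) and 37: 67
merge de(38) and be(45): 83
merge 67 and 83: 150
merge io(112) and 150: 262
The rarest symbols sit at the bottom; the longest codeword is 5 bits.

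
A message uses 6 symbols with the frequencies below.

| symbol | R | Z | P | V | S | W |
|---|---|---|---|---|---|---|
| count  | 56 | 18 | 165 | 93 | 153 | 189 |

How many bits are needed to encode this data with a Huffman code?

Build the Huffman tree bottom-up:
combine Z(18), R(56) → 74
combine 74, V(93) → 167
combine S(153), P(165) → 318
combine 167, W(189) → 356
combine 318, 356 → 674
Total encoded bits = sum of merged weights = 74 + 167 + 318 + 356 + 674 = 1589.

1589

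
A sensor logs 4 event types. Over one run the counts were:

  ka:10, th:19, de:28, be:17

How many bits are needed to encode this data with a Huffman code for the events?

147

Build the Huffman tree bottom-up:
ka(10) + be(17) → 27
th(19) + 27 → 46
de(28) + 46 → 74
Total encoded bits = sum of merged weights = 27 + 46 + 74 = 147.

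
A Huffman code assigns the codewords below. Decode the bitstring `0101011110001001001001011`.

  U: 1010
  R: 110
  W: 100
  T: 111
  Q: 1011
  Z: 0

ZUTWZWWWQ

Read left to right; each codeword is recognised as soon as it completes (prefix code):
  0→Z | 1010→U | 111→T | 100→W | 0→Z | 100→W | 100→W | 100→W | 1011→Q
Decoded message: ZUTWZWWWQ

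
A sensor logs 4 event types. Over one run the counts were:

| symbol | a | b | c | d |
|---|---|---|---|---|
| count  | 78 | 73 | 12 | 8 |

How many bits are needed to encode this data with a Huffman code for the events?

284

Greedily combine the two least-frequent nodes:
d(8) + c(12) → 20
20 + b(73) → 93
a(78) + 93 → 171
The encoded length is the sum of every internal node's weight: 20 + 93 + 171 = 284 bits.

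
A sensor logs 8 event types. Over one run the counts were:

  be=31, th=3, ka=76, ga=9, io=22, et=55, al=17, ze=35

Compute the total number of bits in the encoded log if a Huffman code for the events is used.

Build the Huffman tree bottom-up:
th(3) + ga(9) → 12
12 + al(17) → 29
io(22) + 29 → 51
be(31) + ze(35) → 66
51 + et(55) → 106
66 + ka(76) → 142
106 + 142 → 248
The encoded length is the sum of every internal node's weight: 12 + 29 + 51 + 66 + 106 + 142 + 248 = 654 bits.

654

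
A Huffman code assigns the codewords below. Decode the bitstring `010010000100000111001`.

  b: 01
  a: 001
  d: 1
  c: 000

bacbcadda

Read left to right; each codeword is recognised as soon as it completes (prefix code):
  01→b | 001→a | 000→c | 01→b | 000→c | 001→a | 1→d | 1→d | 001→a
Decoded message: bacbcadda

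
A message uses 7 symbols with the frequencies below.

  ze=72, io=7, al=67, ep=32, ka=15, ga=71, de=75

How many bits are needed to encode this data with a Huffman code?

875

Merge the two smallest weights repeatedly:
merge io(7) and ka(15): 22
merge 22 and ep(32): 54
merge 54 and al(67): 121
merge ga(71) and ze(72): 143
merge de(75) and 121: 196
merge 143 and 196: 339
Each symbol's bit-cost is frequency × depth; summing gives 875 bits (equivalently 22 + 54 + 121 + 143 + 196 + 339).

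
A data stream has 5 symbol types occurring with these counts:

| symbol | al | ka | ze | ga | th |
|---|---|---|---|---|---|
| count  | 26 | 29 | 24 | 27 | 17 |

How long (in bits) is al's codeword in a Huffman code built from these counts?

2

Huffman merges, smallest pair first:
combine th(17), ze(24) → 41
combine al(26), ga(27) → 53
combine ka(29), 41 → 70
combine 53, 70 → 123
al's leaf is at depth 2, giving a 2-bit codeword.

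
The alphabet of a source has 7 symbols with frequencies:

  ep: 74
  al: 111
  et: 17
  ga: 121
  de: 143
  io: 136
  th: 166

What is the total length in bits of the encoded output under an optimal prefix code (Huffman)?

2086

Build the Huffman tree bottom-up:
merge et(17) and ep(74): 91
merge 91 and al(111): 202
merge ga(121) and io(136): 257
merge de(143) and th(166): 309
merge 202 and 257: 459
merge 309 and 459: 768
Total encoded bits = sum of merged weights = 91 + 202 + 257 + 309 + 459 + 768 = 2086.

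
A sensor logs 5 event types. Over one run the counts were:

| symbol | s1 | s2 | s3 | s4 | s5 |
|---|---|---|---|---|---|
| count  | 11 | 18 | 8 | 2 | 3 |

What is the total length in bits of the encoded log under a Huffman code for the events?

Greedily combine the two least-frequent nodes:
combine s4(2), s5(3) → 5
combine 5, s3(8) → 13
combine s1(11), 13 → 24
combine s2(18), 24 → 42
Total encoded bits = sum of merged weights = 5 + 13 + 24 + 42 = 84.

84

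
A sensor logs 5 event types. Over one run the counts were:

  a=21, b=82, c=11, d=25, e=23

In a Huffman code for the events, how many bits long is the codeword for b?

Repeatedly merge the two smallest:
combine c(11), a(21) → 32
combine e(23), d(25) → 48
combine 32, 48 → 80
combine 80, b(82) → 162
b is a child of the root — depth 1, so its codeword is a single bit.

1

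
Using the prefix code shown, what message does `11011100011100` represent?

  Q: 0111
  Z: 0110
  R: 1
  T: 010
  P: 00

Read left to right; each codeword is recognised as soon as it completes (prefix code):
  1→R | 1→R | 0111→Q | 00→P | 0111→Q | 00→P
Decoded message: RRQPQP

RRQPQP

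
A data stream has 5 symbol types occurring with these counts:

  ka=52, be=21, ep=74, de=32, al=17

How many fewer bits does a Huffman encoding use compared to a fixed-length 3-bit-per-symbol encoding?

Fixed-length: 3 bits × 196 symbols = 588 bits.
Huffman merges:
combine al(17), be(21) → 38
combine de(32), 38 → 70
combine ka(52), 70 → 122
combine ep(74), 122 → 196
Huffman total = 38 + 70 + 122 + 196 = 426 bits.
Saving = 588 − 426 = 162 bits.

162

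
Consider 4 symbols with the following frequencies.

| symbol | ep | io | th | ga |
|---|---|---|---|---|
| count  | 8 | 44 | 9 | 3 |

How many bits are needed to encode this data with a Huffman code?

95

Merge the two smallest weights repeatedly:
ga(3) + ep(8) → 11
th(9) + 11 → 20
20 + io(44) → 64
Each symbol's bit-cost is frequency × depth; summing gives 95 bits (equivalently 11 + 20 + 64).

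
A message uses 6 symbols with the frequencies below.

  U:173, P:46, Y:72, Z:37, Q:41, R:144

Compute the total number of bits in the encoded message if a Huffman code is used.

1222

Build the Huffman tree bottom-up:
combine Z(37), Q(41) → 78
combine P(46), Y(72) → 118
combine 78, 118 → 196
combine R(144), U(173) → 317
combine 196, 317 → 513
Each symbol's bit-cost is frequency × depth; summing gives 1222 bits (equivalently 78 + 118 + 196 + 317 + 513).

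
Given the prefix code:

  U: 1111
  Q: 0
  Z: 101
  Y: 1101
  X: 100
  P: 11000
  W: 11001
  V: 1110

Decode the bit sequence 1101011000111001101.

Read left to right; each codeword is recognised as soon as it completes (prefix code):
  1101→Y | 0→Q | 11000→P | 1110→V | 0→Q | 1101→Y
Decoded message: YQPVQY

YQPVQY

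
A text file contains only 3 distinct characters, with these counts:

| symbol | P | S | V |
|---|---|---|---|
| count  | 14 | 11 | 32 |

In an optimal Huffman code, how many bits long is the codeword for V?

1

Huffman merges, smallest pair first:
S(11) + P(14) → 25
25 + V(32) → 57
V is a child of the root — depth 1, so its codeword is a single bit.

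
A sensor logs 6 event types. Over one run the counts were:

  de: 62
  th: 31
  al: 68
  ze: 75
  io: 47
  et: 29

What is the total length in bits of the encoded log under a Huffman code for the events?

Build the Huffman tree bottom-up:
et(29) + th(31) → 60
io(47) + 60 → 107
de(62) + al(68) → 130
ze(75) + 107 → 182
130 + 182 → 312
Total encoded bits = sum of merged weights = 60 + 107 + 130 + 182 + 312 = 791.

791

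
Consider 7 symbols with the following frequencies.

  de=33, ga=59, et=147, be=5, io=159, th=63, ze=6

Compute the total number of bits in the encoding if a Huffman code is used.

1102

Merge the two smallest weights repeatedly:
be(5) + ze(6) → 11
11 + de(33) → 44
44 + ga(59) → 103
th(63) + 103 → 166
et(147) + io(159) → 306
166 + 306 → 472
The encoded length is the sum of every internal node's weight: 11 + 44 + 103 + 166 + 306 + 472 = 1102 bits.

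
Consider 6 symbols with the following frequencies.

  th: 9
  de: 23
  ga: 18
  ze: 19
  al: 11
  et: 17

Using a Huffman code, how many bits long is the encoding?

249

Greedily combine the two least-frequent nodes:
merge th(9) and al(11): 20
merge et(17) and ga(18): 35
merge ze(19) and 20: 39
merge de(23) and 35: 58
merge 39 and 58: 97
The encoded length is the sum of every internal node's weight: 20 + 35 + 39 + 58 + 97 = 249 bits.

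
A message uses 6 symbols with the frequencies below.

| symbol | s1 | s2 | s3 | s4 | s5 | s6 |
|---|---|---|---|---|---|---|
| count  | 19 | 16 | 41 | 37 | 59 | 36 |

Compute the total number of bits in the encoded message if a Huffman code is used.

522

Greedily combine the two least-frequent nodes:
combine s2(16), s1(19) → 35
combine 35, s6(36) → 71
combine s4(37), s3(41) → 78
combine s5(59), 71 → 130
combine 78, 130 → 208
The encoded length is the sum of every internal node's weight: 35 + 71 + 78 + 130 + 208 = 522 bits.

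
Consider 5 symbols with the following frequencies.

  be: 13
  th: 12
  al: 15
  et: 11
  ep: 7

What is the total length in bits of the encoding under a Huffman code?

134

Merge the two smallest weights repeatedly:
ep(7) + et(11) → 18
th(12) + be(13) → 25
al(15) + 18 → 33
25 + 33 → 58
Total encoded bits = sum of merged weights = 18 + 25 + 33 + 58 = 134.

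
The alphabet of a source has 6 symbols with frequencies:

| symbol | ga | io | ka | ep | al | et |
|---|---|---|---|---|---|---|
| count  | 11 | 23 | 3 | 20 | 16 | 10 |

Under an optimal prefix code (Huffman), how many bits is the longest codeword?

4

Merge the two lowest-weight nodes at each step:
combine ka(3), et(10) → 13
combine ga(11), 13 → 24
combine al(16), ep(20) → 36
combine io(23), 24 → 47
combine 36, 47 → 83
The first pair merged (ka, et) ends up deepest, at depth 4.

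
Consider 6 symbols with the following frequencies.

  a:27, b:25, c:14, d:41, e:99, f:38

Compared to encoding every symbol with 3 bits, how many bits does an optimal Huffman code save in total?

159

Fixed-length: 3 bits × 244 symbols = 732 bits.
Huffman merges:
combine c(14), b(25) → 39
combine a(27), f(38) → 65
combine 39, d(41) → 80
combine 65, 80 → 145
combine e(99), 145 → 244
Huffman total = 39 + 65 + 80 + 145 + 244 = 573 bits.
Saving = 732 − 573 = 159 bits.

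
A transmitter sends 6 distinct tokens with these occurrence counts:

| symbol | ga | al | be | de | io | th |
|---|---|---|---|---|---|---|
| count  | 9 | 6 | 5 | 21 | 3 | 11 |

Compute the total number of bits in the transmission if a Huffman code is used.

131

Build the Huffman tree bottom-up:
merge io(3) and be(5): 8
merge al(6) and 8: 14
merge ga(9) and th(11): 20
merge 14 and 20: 34
merge de(21) and 34: 55
Each symbol's bit-cost is frequency × depth; summing gives 131 bits (equivalently 8 + 14 + 20 + 34 + 55).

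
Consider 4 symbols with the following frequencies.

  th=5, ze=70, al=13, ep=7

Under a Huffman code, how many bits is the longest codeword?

Merge the two lowest-weight nodes at each step:
merge th(5) and ep(7): 12
merge 12 and al(13): 25
merge 25 and ze(70): 95
Maximum depth reached is 3.

3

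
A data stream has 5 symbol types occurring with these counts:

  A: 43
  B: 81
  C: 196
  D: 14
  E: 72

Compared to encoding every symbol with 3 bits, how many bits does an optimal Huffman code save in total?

416

Fixed-length: 3 bits × 406 symbols = 1218 bits.
Huffman merges:
D(14) + A(43) → 57
57 + E(72) → 129
B(81) + 129 → 210
C(196) + 210 → 406
Huffman total = 57 + 129 + 210 + 406 = 802 bits.
Saving = 1218 − 802 = 416 bits.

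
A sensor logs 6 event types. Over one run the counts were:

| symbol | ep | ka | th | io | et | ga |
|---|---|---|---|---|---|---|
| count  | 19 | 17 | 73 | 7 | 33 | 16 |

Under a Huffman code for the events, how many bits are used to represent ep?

3

Huffman merges, smallest pair first:
io(7) + ga(16) → 23
ka(17) + ep(19) → 36
23 + et(33) → 56
36 + 56 → 92
th(73) + 92 → 165
The subtree containing ep is merged 3 times, so code length = 3.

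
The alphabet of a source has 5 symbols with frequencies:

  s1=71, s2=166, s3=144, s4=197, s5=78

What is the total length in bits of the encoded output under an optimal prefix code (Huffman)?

Greedily combine the two least-frequent nodes:
combine s1(71), s5(78) → 149
combine s3(144), 149 → 293
combine s2(166), s4(197) → 363
combine 293, 363 → 656
Total encoded bits = sum of merged weights = 149 + 293 + 363 + 656 = 1461.

1461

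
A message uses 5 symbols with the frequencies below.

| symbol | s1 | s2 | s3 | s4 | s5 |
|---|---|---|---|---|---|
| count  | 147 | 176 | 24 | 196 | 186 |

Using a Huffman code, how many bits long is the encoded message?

1629

Greedily combine the two least-frequent nodes:
s3(24) + s1(147) → 171
171 + s2(176) → 347
s5(186) + s4(196) → 382
347 + 382 → 729
The encoded length is the sum of every internal node's weight: 171 + 347 + 382 + 729 = 1629 bits.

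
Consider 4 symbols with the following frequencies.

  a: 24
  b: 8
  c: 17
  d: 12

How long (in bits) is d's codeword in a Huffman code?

3

Build the tree from the bottom:
merge b(8) and d(12): 20
merge c(17) and 20: 37
merge a(24) and 37: 61
d's leaf is at depth 3, giving a 3-bit codeword.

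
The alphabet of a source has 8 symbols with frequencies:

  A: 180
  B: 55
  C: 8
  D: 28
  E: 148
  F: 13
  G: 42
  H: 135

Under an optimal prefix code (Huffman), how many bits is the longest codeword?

6

Merge the two lowest-weight nodes at each step:
merge C(8) and F(13): 21
merge 21 and D(28): 49
merge G(42) and 49: 91
merge B(55) and 91: 146
merge H(135) and 146: 281
merge E(148) and A(180): 328
merge 281 and 328: 609
Maximum depth reached is 6.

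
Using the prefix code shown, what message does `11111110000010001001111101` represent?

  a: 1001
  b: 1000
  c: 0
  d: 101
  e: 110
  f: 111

ffbccbafd

Read left to right; each codeword is recognised as soon as it completes (prefix code):
  111→f | 111→f | 1000→b | 0→c | 0→c | 1000→b | 1001→a | 111→f | 101→d
Decoded message: ffbccbafd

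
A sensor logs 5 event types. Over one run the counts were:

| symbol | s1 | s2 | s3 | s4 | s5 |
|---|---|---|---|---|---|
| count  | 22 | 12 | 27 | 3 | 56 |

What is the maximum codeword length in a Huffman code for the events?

4

Merge the two lowest-weight nodes at each step:
merge s4(3) and s2(12): 15
merge 15 and s1(22): 37
merge s3(27) and 37: 64
merge s5(56) and 64: 120
The rarest symbols sit at the bottom; the longest codeword is 4 bits.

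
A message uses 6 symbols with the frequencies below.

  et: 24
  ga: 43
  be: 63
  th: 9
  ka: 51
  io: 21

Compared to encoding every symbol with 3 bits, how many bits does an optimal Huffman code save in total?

Fixed-length: 3 bits × 211 symbols = 633 bits.
Huffman merges:
combine th(9), io(21) → 30
combine et(24), 30 → 54
combine ga(43), ka(51) → 94
combine 54, be(63) → 117
combine 94, 117 → 211
Huffman total = 30 + 54 + 94 + 117 + 211 = 506 bits.
Saving = 633 − 506 = 127 bits.

127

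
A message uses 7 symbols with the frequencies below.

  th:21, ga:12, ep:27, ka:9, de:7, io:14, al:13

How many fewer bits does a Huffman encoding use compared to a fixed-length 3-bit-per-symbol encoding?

Fixed-length: 3 bits × 103 symbols = 309 bits.
Huffman merges:
combine de(7), ka(9) → 16
combine ga(12), al(13) → 25
combine io(14), 16 → 30
combine th(21), 25 → 46
combine ep(27), 30 → 57
combine 46, 57 → 103
Huffman total = 16 + 25 + 30 + 46 + 57 + 103 = 277 bits.
Saving = 309 − 277 = 32 bits.

32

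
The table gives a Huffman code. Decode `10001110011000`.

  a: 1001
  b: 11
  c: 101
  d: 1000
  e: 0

dbad

Read left to right; each codeword is recognised as soon as it completes (prefix code):
  1000→d | 11→b | 1001→a | 1000→d
Decoded message: dbad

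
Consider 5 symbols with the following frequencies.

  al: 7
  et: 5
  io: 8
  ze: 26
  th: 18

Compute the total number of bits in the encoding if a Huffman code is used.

Merge the two smallest weights repeatedly:
combine et(5), al(7) → 12
combine io(8), 12 → 20
combine th(18), 20 → 38
combine ze(26), 38 → 64
The encoded length is the sum of every internal node's weight: 12 + 20 + 38 + 64 = 134 bits.

134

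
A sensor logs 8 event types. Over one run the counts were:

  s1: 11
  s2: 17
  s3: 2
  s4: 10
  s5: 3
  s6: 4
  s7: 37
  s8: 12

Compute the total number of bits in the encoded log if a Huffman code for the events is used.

Greedily combine the two least-frequent nodes:
s3(2) + s5(3) → 5
s6(4) + 5 → 9
9 + s4(10) → 19
s1(11) + s8(12) → 23
s2(17) + 19 → 36
23 + 36 → 59
s7(37) + 59 → 96
The encoded length is the sum of every internal node's weight: 5 + 9 + 19 + 23 + 36 + 59 + 96 = 247 bits.

247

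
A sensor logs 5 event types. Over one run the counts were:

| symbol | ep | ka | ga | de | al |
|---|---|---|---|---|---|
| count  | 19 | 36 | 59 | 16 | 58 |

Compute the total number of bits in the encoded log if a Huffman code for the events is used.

411

Greedily combine the two least-frequent nodes:
de(16) + ep(19) → 35
35 + ka(36) → 71
al(58) + ga(59) → 117
71 + 117 → 188
The encoded length is the sum of every internal node's weight: 35 + 71 + 117 + 188 = 411 bits.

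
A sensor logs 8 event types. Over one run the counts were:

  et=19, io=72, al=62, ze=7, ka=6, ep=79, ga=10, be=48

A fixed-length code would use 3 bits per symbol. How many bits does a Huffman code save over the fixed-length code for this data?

135

Fixed-length: 3 bits × 303 symbols = 909 bits.
Huffman merges:
merge ka(6) and ze(7): 13
merge ga(10) and 13: 23
merge et(19) and 23: 42
merge 42 and be(48): 90
merge al(62) and io(72): 134
merge ep(79) and 90: 169
merge 134 and 169: 303
Huffman total = 13 + 23 + 42 + 90 + 134 + 169 + 303 = 774 bits.
Saving = 909 − 774 = 135 bits.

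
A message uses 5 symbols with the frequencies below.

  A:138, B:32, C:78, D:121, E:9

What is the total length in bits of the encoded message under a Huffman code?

778

Build the Huffman tree bottom-up:
combine E(9), B(32) → 41
combine 41, C(78) → 119
combine 119, D(121) → 240
combine A(138), 240 → 378
Total encoded bits = sum of merged weights = 41 + 119 + 240 + 378 = 778.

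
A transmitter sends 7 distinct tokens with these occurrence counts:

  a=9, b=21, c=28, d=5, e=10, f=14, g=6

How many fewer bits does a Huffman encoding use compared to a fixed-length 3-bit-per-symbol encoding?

38

Fixed-length: 3 bits × 93 symbols = 279 bits.
Huffman merges:
merge d(5) and g(6): 11
merge a(9) and e(10): 19
merge 11 and f(14): 25
merge 19 and b(21): 40
merge 25 and c(28): 53
merge 40 and 53: 93
Huffman total = 11 + 19 + 25 + 40 + 53 + 93 = 241 bits.
Saving = 279 − 241 = 38 bits.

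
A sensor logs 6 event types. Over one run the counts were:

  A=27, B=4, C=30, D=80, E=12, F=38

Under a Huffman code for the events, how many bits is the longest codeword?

Merge the two lowest-weight nodes at each step:
merge B(4) and E(12): 16
merge 16 and A(27): 43
merge C(30) and F(38): 68
merge 43 and 68: 111
merge D(80) and 111: 191
The rarest symbols sit at the bottom; the longest codeword is 4 bits.

4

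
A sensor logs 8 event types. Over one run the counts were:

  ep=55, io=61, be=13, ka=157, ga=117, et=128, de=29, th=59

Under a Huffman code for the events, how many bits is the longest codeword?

5

Merge the two lowest-weight nodes at each step:
combine be(13), de(29) → 42
combine 42, ep(55) → 97
combine th(59), io(61) → 120
combine 97, ga(117) → 214
combine 120, et(128) → 248
combine ka(157), 214 → 371
combine 248, 371 → 619
The rarest symbols sit at the bottom; the longest codeword is 5 bits.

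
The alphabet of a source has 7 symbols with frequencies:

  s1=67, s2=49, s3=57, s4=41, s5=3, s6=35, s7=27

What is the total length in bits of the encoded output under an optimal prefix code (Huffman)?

Greedily combine the two least-frequent nodes:
combine s5(3), s7(27) → 30
combine 30, s6(35) → 65
combine s4(41), s2(49) → 90
combine s3(57), 65 → 122
combine s1(67), 90 → 157
combine 122, 157 → 279
The encoded length is the sum of every internal node's weight: 30 + 65 + 90 + 122 + 157 + 279 = 743 bits.

743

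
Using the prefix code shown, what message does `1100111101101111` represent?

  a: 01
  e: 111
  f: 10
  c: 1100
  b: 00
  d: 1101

cefde

Read left to right; each codeword is recognised as soon as it completes (prefix code):
  1100→c | 111→e | 10→f | 1101→d | 111→e
Decoded message: cefde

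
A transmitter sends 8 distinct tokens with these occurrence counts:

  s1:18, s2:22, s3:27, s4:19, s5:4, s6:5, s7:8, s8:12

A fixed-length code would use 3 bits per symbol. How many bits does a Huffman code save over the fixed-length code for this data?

23

Fixed-length: 3 bits × 115 symbols = 345 bits.
Huffman merges:
combine s5(4), s6(5) → 9
combine s7(8), 9 → 17
combine s8(12), 17 → 29
combine s1(18), s4(19) → 37
combine s2(22), s3(27) → 49
combine 29, 37 → 66
combine 49, 66 → 115
Huffman total = 9 + 17 + 29 + 37 + 49 + 66 + 115 = 322 bits.
Saving = 345 − 322 = 23 bits.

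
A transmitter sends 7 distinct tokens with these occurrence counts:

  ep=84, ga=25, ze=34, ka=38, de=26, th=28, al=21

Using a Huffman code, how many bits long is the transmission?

Greedily combine the two least-frequent nodes:
merge al(21) and ga(25): 46
merge de(26) and th(28): 54
merge ze(34) and ka(38): 72
merge 46 and 54: 100
merge 72 and ep(84): 156
merge 100 and 156: 256
Each symbol's bit-cost is frequency × depth; summing gives 684 bits (equivalently 46 + 54 + 72 + 100 + 156 + 256).

684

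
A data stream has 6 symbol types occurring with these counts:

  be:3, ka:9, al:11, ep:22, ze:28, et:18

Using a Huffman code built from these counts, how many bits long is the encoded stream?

217

Merge the two smallest weights repeatedly:
combine be(3), ka(9) → 12
combine al(11), 12 → 23
combine et(18), ep(22) → 40
combine 23, ze(28) → 51
combine 40, 51 → 91
Total encoded bits = sum of merged weights = 12 + 23 + 40 + 51 + 91 = 217.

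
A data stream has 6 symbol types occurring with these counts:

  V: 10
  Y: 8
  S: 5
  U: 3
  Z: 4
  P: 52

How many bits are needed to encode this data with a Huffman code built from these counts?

149

Greedily combine the two least-frequent nodes:
merge U(3) and Z(4): 7
merge S(5) and 7: 12
merge Y(8) and V(10): 18
merge 12 and 18: 30
merge 30 and P(52): 82
Each symbol's bit-cost is frequency × depth; summing gives 149 bits (equivalently 7 + 12 + 18 + 30 + 82).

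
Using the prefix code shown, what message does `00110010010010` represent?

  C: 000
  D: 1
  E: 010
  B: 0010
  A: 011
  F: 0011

FBEE

Read left to right; each codeword is recognised as soon as it completes (prefix code):
  0011→F | 0010→B | 010→E | 010→E
Decoded message: FBEE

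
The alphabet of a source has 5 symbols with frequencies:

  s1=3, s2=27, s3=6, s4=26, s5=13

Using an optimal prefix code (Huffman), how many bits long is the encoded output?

154

Merge the two smallest weights repeatedly:
merge s1(3) and s3(6): 9
merge 9 and s5(13): 22
merge 22 and s4(26): 48
merge s2(27) and 48: 75
Each symbol's bit-cost is frequency × depth; summing gives 154 bits (equivalently 9 + 22 + 48 + 75).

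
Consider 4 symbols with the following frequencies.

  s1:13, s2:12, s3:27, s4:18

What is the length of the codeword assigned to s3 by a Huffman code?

Build the tree from the bottom:
combine s2(12), s1(13) → 25
combine s4(18), 25 → 43
combine s3(27), 43 → 70
s3 is merged only at the final step, so code length = 1.

1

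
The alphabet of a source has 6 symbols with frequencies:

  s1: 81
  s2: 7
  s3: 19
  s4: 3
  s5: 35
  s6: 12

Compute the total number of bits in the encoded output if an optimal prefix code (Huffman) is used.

Greedily combine the two least-frequent nodes:
s4(3) + s2(7) → 10
10 + s6(12) → 22
s3(19) + 22 → 41
s5(35) + 41 → 76
76 + s1(81) → 157
Total encoded bits = sum of merged weights = 10 + 22 + 41 + 76 + 157 = 306.

306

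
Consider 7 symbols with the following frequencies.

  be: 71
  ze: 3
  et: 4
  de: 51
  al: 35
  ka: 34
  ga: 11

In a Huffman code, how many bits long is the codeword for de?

2

Huffman merges, smallest pair first:
ze(3) + et(4) → 7
7 + ga(11) → 18
18 + ka(34) → 52
al(35) + de(51) → 86
52 + be(71) → 123
86 + 123 → 209
The subtree containing de is merged 2 times, so code length = 2.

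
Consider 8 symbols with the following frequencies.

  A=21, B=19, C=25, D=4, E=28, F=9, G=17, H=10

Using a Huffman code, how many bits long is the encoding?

Build the Huffman tree bottom-up:
combine D(4), F(9) → 13
combine H(10), 13 → 23
combine G(17), B(19) → 36
combine A(21), 23 → 44
combine C(25), E(28) → 53
combine 36, 44 → 80
combine 53, 80 → 133
Total encoded bits = sum of merged weights = 13 + 23 + 36 + 44 + 53 + 80 + 133 = 382.

382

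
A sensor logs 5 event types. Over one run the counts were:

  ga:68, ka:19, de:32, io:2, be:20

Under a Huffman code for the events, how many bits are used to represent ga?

Huffman merges, smallest pair first:
combine io(2), ka(19) → 21
combine be(20), 21 → 41
combine de(32), 41 → 73
combine ga(68), 73 → 141
ga is merged only at the final step, so code length = 1.

1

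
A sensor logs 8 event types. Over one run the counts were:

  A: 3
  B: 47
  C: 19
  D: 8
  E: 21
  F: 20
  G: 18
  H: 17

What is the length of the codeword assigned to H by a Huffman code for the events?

3

Repeatedly merge the two smallest:
A(3) + D(8) → 11
11 + H(17) → 28
G(18) + C(19) → 37
F(20) + E(21) → 41
28 + 37 → 65
41 + B(47) → 88
65 + 88 → 153
The subtree containing H is merged 3 times, so code length = 3.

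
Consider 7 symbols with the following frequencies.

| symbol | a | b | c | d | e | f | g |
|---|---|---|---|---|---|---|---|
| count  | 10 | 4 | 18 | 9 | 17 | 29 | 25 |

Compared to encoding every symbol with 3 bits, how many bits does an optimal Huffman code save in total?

Fixed-length: 3 bits × 112 symbols = 336 bits.
Huffman merges:
merge b(4) and d(9): 13
merge a(10) and 13: 23
merge e(17) and c(18): 35
merge 23 and g(25): 48
merge f(29) and 35: 64
merge 48 and 64: 112
Huffman total = 13 + 23 + 35 + 48 + 64 + 112 = 295 bits.
Saving = 336 − 295 = 41 bits.

41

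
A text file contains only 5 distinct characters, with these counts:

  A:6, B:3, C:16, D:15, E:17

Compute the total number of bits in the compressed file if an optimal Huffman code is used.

123

Greedily combine the two least-frequent nodes:
merge B(3) and A(6): 9
merge 9 and D(15): 24
merge C(16) and E(17): 33
merge 24 and 33: 57
The encoded length is the sum of every internal node's weight: 9 + 24 + 33 + 57 = 123 bits.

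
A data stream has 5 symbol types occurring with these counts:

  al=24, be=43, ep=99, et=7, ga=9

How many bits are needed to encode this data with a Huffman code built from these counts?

321

Build the Huffman tree bottom-up:
et(7) + ga(9) → 16
16 + al(24) → 40
40 + be(43) → 83
83 + ep(99) → 182
Each symbol's bit-cost is frequency × depth; summing gives 321 bits (equivalently 16 + 40 + 83 + 182).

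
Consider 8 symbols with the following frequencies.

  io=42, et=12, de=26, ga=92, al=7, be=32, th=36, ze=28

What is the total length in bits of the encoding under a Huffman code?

752

Build the Huffman tree bottom-up:
merge al(7) and et(12): 19
merge 19 and de(26): 45
merge ze(28) and be(32): 60
merge th(36) and io(42): 78
merge 45 and 60: 105
merge 78 and ga(92): 170
merge 105 and 170: 275
Total encoded bits = sum of merged weights = 19 + 45 + 60 + 78 + 105 + 170 + 275 = 752.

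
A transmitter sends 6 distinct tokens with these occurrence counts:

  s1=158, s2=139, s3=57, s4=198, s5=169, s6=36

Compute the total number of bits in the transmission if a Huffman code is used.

1839

Build the Huffman tree bottom-up:
combine s6(36), s3(57) → 93
combine 93, s2(139) → 232
combine s1(158), s5(169) → 327
combine s4(198), 232 → 430
combine 327, 430 → 757
Each symbol's bit-cost is frequency × depth; summing gives 1839 bits (equivalently 93 + 232 + 327 + 430 + 757).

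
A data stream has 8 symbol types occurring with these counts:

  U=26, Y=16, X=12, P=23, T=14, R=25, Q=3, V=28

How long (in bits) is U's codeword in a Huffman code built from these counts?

3

Huffman merges, smallest pair first:
merge Q(3) and X(12): 15
merge T(14) and 15: 29
merge Y(16) and P(23): 39
merge R(25) and U(26): 51
merge V(28) and 29: 57
merge 39 and 51: 90
merge 57 and 90: 147
The subtree containing U is merged 3 times, so code length = 3.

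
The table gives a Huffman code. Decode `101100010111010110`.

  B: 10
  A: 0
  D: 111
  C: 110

Read left to right; each codeword is recognised as soon as it completes (prefix code):
  10→B | 110→C | 0→A | 0→A | 10→B | 111→D | 0→A | 10→B | 110→C
Decoded message: BCAABDABC

BCAABDABC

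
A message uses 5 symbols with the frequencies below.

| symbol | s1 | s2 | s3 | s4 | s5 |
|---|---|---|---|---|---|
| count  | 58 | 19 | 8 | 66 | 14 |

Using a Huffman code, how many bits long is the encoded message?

327

Build the Huffman tree bottom-up:
combine s3(8), s5(14) → 22
combine s2(19), 22 → 41
combine 41, s1(58) → 99
combine s4(66), 99 → 165
The encoded length is the sum of every internal node's weight: 22 + 41 + 99 + 165 = 327 bits.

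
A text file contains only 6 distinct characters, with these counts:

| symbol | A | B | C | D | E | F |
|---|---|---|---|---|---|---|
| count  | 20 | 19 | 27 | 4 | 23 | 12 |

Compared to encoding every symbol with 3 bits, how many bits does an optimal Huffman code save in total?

Fixed-length: 3 bits × 105 symbols = 315 bits.
Huffman merges:
combine D(4), F(12) → 16
combine 16, B(19) → 35
combine A(20), E(23) → 43
combine C(27), 35 → 62
combine 43, 62 → 105
Huffman total = 16 + 35 + 43 + 62 + 105 = 261 bits.
Saving = 315 − 261 = 54 bits.

54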